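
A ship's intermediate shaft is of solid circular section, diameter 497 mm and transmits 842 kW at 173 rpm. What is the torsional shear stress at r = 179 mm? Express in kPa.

1390 kPa

ω = 2π·173/60 = 18.12 rad/s, so T = P/ω = 842×10³ / 18.12 = 46480 N·m.
J = πd⁴/32 = π(0.497)⁴/32 = 5.990×10^-3 m⁴.
Shear stress varies linearly with radius: τ = T·r/J = 46480 × 0.179 / 5.990×10^-3 = 1.389×10^6 Pa.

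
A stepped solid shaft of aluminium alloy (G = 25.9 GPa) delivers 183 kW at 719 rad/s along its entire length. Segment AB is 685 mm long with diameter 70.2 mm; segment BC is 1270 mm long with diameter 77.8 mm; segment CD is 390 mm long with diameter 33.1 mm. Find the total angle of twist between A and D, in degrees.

ω = 719 rad/s, so T = P/ω = 183×10³ / 719.0 = 254.5 N·m.
J_AB = π(0.0702)⁴/32 = 2.38×10^-6 m⁴; J_BC = π(0.0778)⁴/32 = 3.60×10^-6 m⁴; J_CD = π(0.0331)⁴/32 = 1.18×10^-7 m⁴.
θ = (T/G)·Σ L_i/J_i = (254.5/25.9×10⁹)·(0.685/2.38×10^-6 + 1.27/3.60×10^-6 + 0.390/1.18×10^-7) = 0.03882 rad.

2.22°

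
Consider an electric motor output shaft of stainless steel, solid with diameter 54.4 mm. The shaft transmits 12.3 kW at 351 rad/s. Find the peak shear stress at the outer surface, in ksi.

ω = 351 rad/s, so T = P/ω = 12.3×10³ / 351.0 = 35.04 N·m.
J = πd⁴/32 = π(0.0544)⁴/32 = 8.598×10^-7 m⁴.
τ_max = T·r/J = 35.04 × 0.0272 / 8.598×10^-7 = 1.109×10^6 Pa.

0.161 ksi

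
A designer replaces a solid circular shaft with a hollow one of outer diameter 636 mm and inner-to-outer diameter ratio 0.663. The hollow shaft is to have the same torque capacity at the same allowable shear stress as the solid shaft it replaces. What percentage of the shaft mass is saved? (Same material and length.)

35.3 %

Equal τ_max and T ⇒ the solid shaft needs d_s³ = d_o³(1−k⁴), so d_s = 636·(1−0.663⁴)^(1/3) = 592.1 mm.
Area ratio A_h/A_s = d_o²(1−k²)/d_s² = (1−k²)/(1−k⁴)^(2/3) = 0.6467.
Mass saving = 1 − 0.6467 = 35.3 %.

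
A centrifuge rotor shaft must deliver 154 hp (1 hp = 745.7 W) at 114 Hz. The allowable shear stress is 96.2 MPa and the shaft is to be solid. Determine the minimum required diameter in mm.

20.4 mm

ω = 2π·114 = 716.3 rad/s, so T = P/ω = 154×745.7 / 716.3 = 160.3 N·m.
For a solid shaft τ_max = 16T/(πd³), so d = (16T/(π τ_allow))^(1/3) = (16·160.3/(π·9.62×10^7))^(1/3) = 0.02040 m.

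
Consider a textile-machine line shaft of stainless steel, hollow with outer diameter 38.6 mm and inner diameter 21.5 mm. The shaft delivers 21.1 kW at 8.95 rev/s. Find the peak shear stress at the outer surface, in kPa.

ω = 2π·8.95 = 56.23 rad/s, so T = P/ω = 21.1×10³ / 56.23 = 375.2 N·m.
J = π(d_o⁴ − d_i⁴)/32 = π(0.0386⁴ − 0.0215⁴)/32 = 1.970×10^-7 m⁴.
τ_max = T·r/J = 375.2 × 0.0193 / 1.970×10^-7 = 3.677×10^7 Pa.

36800 kPa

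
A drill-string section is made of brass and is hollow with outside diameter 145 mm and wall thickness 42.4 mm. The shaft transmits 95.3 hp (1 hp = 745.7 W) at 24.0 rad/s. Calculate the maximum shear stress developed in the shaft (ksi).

0.739 ksi

ω = 24.0 rad/s, so T = P/ω = 95.3×745.7 / 24.00 = 2961 N·m.
J = π(d_o⁴ − d_i⁴)/32 = π(0.145⁴ − 0.0602⁴)/32 = 4.211×10^-5 m⁴.
τ_max = T·r/J = 2961 × 0.0725 / 4.211×10^-5 = 5.098×10^6 Pa.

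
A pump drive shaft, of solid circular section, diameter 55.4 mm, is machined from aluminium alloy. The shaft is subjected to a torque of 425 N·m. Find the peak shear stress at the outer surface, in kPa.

12700 kPa

J = πd⁴/32 = π(0.0554)⁴/32 = 9.248×10^-7 m⁴.
τ_max = T·r/J = 425.0 × 0.0277 / 9.248×10^-7 = 1.273×10^7 Pa.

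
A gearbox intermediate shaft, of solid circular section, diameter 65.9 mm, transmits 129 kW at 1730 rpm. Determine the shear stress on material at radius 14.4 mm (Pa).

5.54e6 Pa

ω = 2π·1730/60 = 181.2 rad/s, so T = P/ω = 129×10³ / 181.2 = 712.1 N·m.
J = πd⁴/32 = π(0.0659)⁴/32 = 1.852×10^-6 m⁴.
Shear stress varies linearly with radius: τ = T·r/J = 712.1 × 0.0144 / 1.852×10^-6 = 5.538×10^6 Pa.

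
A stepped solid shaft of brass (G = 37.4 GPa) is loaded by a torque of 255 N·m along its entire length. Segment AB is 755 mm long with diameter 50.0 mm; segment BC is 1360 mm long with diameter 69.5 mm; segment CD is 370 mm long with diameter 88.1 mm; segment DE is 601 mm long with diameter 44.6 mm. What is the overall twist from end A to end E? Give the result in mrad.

J_AB = π(0.0500)⁴/32 = 6.14×10^-7 m⁴; J_BC = π(0.0695)⁴/32 = 2.29×10^-6 m⁴; J_CD = π(0.0881)⁴/32 = 5.91×10^-6 m⁴; J_DE = π(0.0446)⁴/32 = 3.88×10^-7 m⁴.
θ = (T/G)·Σ L_i/J_i = (255.0/37.4×10⁹)·(0.755/6.14×10^-7 + 1.36/2.29×10^-6 + 0.370/5.91×10^-6 + 0.601/3.88×10^-7) = 0.02341 rad.

23.4 mrad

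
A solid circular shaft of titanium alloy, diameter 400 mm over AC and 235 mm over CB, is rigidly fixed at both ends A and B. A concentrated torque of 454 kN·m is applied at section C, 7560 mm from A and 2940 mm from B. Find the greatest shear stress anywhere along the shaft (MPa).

Compatibility: T_A·a/J_AC = T_B·b/J_CB with T_A + T_B = T₀.
J_AC = 2.51×10^-3 m⁴, J_CB = 2.99×10^-4 m⁴, so T_A = T₀·(J_AC/a)/((J_AC/a)+(J_CB/b)) = 347500 N·m, T_B = 106500 N·m.
τ in each portion: τ_AC = 2.77×10^7 Pa, τ_CB = 4.18×10^7 Pa; maximum is in CB.
τ_max = T_CB·r/J = 106500·0.117/2.99×10^-4 = 4.178×10^7 Pa.

41.8 MPa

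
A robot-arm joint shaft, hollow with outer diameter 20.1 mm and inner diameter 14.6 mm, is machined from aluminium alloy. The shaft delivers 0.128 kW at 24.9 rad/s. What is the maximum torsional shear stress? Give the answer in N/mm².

ω = 24.9 rad/s, so T = P/ω = 0.128×10³ / 24.90 = 5.141 N·m.
J = π(d_o⁴ − d_i⁴)/32 = π(0.0201⁴ − 0.0146⁴)/32 = 1.156×10^-8 m⁴.
τ_max = T·r/J = 5.141 × 0.0100 / 1.156×10^-8 = 4.468×10^6 Pa.

4.47 N/mm²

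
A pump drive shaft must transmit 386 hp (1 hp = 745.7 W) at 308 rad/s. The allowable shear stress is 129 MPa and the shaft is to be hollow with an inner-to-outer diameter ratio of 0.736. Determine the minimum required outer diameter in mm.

37.4 mm

ω = 308 rad/s, so T = P/ω = 386×745.7 / 308.0 = 934.5 N·m.
For a hollow shaft with d_i/d_o = 0.736: τ_max = 16T/(π d_o³ (1−k⁴)), so d_o = [16T/(π τ_allow (1−k⁴))]^(1/3) = [16·934.5/(π·1.29×10^8·0.7066)]^(1/3) = 0.03738 m.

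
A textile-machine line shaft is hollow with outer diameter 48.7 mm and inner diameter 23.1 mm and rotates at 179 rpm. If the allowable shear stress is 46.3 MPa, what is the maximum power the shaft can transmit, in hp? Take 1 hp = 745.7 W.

25.1 hp

J = π(d_o⁴ − d_i⁴)/32 = π(0.0487⁴ − 0.0231⁴)/32 = 5.243×10^-7 m⁴.
T_max = τ_allow·J/r = 4.63×10^7 × 5.243×10^-7 / 0.0244 = 996.9 N·m.
ω = 2π·179/60 = 18.74 rad/s, so P_max = T_max·ω = 1.869×10^4 W.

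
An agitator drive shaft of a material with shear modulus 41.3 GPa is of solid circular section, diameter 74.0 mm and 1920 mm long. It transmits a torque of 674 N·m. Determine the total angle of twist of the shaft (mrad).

J = πd⁴/32 = π(0.0740)⁴/32 = 2.944×10^-6 m⁴.
θ = T·L/(G·J) = 674.0 × 1.92 / (41.3×10⁹ × 2.944×10^-6) = 0.01064 rad.

10.6 mrad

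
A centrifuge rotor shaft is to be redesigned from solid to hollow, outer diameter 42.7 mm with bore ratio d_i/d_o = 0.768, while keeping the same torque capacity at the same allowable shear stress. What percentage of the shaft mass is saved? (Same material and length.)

Equal τ_max and T ⇒ the solid shaft needs d_s³ = d_o³(1−k⁴), so d_s = 42.7·(1−0.768⁴)^(1/3) = 37.03 mm.
Area ratio A_h/A_s = d_o²(1−k²)/d_s² = (1−k²)/(1−k⁴)^(2/3) = 0.5455.
Mass saving = 1 − 0.5455 = 45.5 %.

45.5 %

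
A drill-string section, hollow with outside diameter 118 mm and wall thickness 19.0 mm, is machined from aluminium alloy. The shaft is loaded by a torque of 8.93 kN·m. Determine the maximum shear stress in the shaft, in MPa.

J = π(d_o⁴ − d_i⁴)/32 = π(0.118⁴ − 0.0800⁴)/32 = 1.501×10^-5 m⁴.
τ_max = T·r/J = 8930 × 0.0590 / 1.501×10^-5 = 3.510×10^7 Pa.

35.1 MPa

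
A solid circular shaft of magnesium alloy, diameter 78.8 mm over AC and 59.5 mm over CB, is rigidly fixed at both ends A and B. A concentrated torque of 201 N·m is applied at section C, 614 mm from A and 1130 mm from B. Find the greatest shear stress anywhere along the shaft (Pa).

Compatibility: T_A·a/J_AC = T_B·b/J_CB with T_A + T_B = T₀.
J_AC = 3.79×10^-6 m⁴, J_CB = 1.23×10^-6 m⁴, so T_A = T₀·(J_AC/a)/((J_AC/a)+(J_CB/b)) = 170.8 N·m, T_B = 30.17 N·m.
τ in each portion: τ_AC = 1.78×10^6 Pa, τ_CB = 7.30×10^5 Pa; maximum is in AC.
τ_max = T_AC·r/J = 170.8·0.0394/3.79×10^-6 = 1.778×10^6 Pa.

1.78e6 Pa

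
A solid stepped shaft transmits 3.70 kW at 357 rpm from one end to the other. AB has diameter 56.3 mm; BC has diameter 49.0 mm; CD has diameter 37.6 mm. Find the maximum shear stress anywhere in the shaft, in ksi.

1.38 ksi

ω = 2π·357/60 = 37.38 rad/s, so T = P/ω = 3.70×10³ / 37.38 = 98.97 N·m.
Under the same torque, τ_max = 16T/(πd³) is largest where d is smallest — segment CD (d = 37.6 mm).
τ_max = 16·98.97/(π·(0.0376)³) = 9.482×10^6 Pa.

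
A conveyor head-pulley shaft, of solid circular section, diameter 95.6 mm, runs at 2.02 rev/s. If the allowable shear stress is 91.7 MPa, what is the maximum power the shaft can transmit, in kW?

200 kW

J = πd⁴/32 = π(0.0956)⁴/32 = 8.200×10^-6 m⁴.
T_max = τ_allow·J/r = 9.17×10^7 × 8.200×10^-6 / 0.0478 = 15730 N·m.
ω = 2π·2.02 = 12.69 rad/s, so P_max = T_max·ω = 1.997×10^5 W.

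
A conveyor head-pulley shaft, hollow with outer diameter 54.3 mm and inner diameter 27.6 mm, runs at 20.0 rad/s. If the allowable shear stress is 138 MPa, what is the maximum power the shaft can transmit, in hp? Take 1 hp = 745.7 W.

J = π(d_o⁴ − d_i⁴)/32 = π(0.0543⁴ − 0.0276⁴)/32 = 7.965×10^-7 m⁴.
T_max = τ_allow·J/r = 1.38×10^8 × 7.965×10^-7 / 0.0271 = 4049 N·m.
ω = 20.0 rad/s, so P_max = T_max·ω = 8.097×10^4 W.

109 hp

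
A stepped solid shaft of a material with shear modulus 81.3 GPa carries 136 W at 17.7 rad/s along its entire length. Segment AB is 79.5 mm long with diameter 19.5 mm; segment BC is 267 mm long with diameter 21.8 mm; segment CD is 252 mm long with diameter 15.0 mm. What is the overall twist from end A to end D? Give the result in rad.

ω = 17.7 rad/s, so T = P/ω = 136 / 17.70 = 7.684 N·m.
J_AB = π(0.0195)⁴/32 = 1.42×10^-8 m⁴; J_BC = π(0.0218)⁴/32 = 2.22×10^-8 m⁴; J_CD = π(0.0150)⁴/32 = 4.97×10^-9 m⁴.
θ = (T/G)·Σ L_i/J_i = (7.684/81.3×10⁹)·(0.0795/1.42×10^-8 + 0.267/2.22×10^-8 + 0.252/4.97×10^-9) = 6.459×10^-3 rad.

0.00646 rad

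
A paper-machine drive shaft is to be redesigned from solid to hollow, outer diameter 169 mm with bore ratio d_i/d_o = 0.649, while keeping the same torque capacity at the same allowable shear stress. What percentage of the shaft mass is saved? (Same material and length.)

34.1 %

Equal τ_max and T ⇒ the solid shaft needs d_s³ = d_o³(1−k⁴), so d_s = 169·(1−0.649⁴)^(1/3) = 158.3 mm.
Area ratio A_h/A_s = d_o²(1−k²)/d_s² = (1−k²)/(1−k⁴)^(2/3) = 0.6593.
Mass saving = 1 − 0.6593 = 34.1 %.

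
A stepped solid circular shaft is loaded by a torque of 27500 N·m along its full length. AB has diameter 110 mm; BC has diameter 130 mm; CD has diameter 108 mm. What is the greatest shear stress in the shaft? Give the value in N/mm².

111 N/mm²

Under the same torque, τ_max = 16T/(πd³) is largest where d is smallest — segment CD (d = 108 mm).
τ_max = 16·27500/(π·(0.108)³) = 1.112×10^8 Pa.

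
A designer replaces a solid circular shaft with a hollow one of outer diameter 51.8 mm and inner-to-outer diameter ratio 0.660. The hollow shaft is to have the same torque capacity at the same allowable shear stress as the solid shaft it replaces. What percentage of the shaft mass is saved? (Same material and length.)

Equal τ_max and T ⇒ the solid shaft needs d_s³ = d_o³(1−k⁴), so d_s = 51.8·(1−0.660⁴)^(1/3) = 48.29 mm.
Area ratio A_h/A_s = d_o²(1−k²)/d_s² = (1−k²)/(1−k⁴)^(2/3) = 0.6494.
Mass saving = 1 − 0.6494 = 35.1 %.

35.1 %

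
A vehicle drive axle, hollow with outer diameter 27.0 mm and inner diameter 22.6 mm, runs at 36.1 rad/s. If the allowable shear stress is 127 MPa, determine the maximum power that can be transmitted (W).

9020 W

J = π(d_o⁴ − d_i⁴)/32 = π(0.0270⁴ − 0.0226⁴)/32 = 2.656×10^-8 m⁴.
T_max = τ_allow·J/r = 1.27×10^8 × 2.656×10^-8 / 0.0135 = 249.9 N·m.
ω = 36.1 rad/s, so P_max = T_max·ω = 9021 W.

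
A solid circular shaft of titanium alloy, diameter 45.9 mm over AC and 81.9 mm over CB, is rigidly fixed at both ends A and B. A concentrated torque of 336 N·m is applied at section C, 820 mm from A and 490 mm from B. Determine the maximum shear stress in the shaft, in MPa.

Compatibility: T_A·a/J_AC = T_B·b/J_CB with T_A + T_B = T₀.
J_AC = 4.36×10^-7 m⁴, J_CB = 4.42×10^-6 m⁴, so T_A = T₀·(J_AC/a)/((J_AC/a)+(J_CB/b)) = 18.71 N·m, T_B = 317.3 N·m.
τ in each portion: τ_AC = 9.85×10^5 Pa, τ_CB = 2.94×10^6 Pa; maximum is in CB.
τ_max = T_CB·r/J = 317.3·0.0410/4.42×10^-6 = 2.942×10^6 Pa.

2.94 MPa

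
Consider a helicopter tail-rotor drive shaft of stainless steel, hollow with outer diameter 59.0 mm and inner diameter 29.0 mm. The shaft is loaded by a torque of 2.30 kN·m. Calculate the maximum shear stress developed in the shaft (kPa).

60600 kPa

J = π(d_o⁴ − d_i⁴)/32 = π(0.0590⁴ − 0.0290⁴)/32 = 1.120×10^-6 m⁴.
τ_max = T·r/J = 2300 × 0.0295 / 1.120×10^-6 = 6.057×10^7 Pa.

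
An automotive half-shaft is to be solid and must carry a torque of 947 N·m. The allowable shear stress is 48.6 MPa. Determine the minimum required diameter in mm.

46.3 mm

For a solid shaft τ_max = 16T/(πd³), so d = (16T/(π τ_allow))^(1/3) = (16·947.0/(π·4.86×10^7))^(1/3) = 0.04630 m.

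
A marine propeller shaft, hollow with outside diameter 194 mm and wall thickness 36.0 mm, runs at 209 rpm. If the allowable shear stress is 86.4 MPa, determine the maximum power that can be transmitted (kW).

J = π(d_o⁴ − d_i⁴)/32 = π(0.194⁴ − 0.122⁴)/32 = 1.173×10^-4 m⁴.
T_max = τ_allow·J/r = 8.64×10^7 × 1.173×10^-4 / 0.0970 = 104500 N·m.
ω = 2π·209/60 = 21.89 rad/s, so P_max = T_max·ω = 2.287×10^6 W.

2290 kW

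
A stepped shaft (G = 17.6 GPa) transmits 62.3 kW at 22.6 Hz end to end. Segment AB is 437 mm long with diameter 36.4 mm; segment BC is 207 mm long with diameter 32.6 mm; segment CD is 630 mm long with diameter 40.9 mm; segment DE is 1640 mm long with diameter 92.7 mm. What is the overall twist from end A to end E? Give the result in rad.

ω = 2π·22.6 = 142.0 rad/s, so T = P/ω = 62.3×10³ / 142.0 = 438.7 N·m.
J_AB = π(0.0364)⁴/32 = 1.72×10^-7 m⁴; J_BC = π(0.0326)⁴/32 = 1.11×10^-7 m⁴; J_CD = π(0.0409)⁴/32 = 2.75×10^-7 m⁴; J_DE = π(0.0927)⁴/32 = 7.25×10^-6 m⁴.
θ = (T/G)·Σ L_i/J_i = (438.7/17.6×10⁹)·(0.437/1.72×10^-7 + 0.207/1.11×10^-7 + 0.630/2.75×10^-7 + 1.64/7.25×10^-6) = 0.1725 rad.

0.173 rad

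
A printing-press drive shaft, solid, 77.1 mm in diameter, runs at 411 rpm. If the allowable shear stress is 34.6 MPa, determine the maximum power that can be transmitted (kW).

134 kW

J = πd⁴/32 = π(0.0771)⁴/32 = 3.469×10^-6 m⁴.
T_max = τ_allow·J/r = 3.46×10^7 × 3.469×10^-6 / 0.0385 = 3114 N·m.
ω = 2π·411/60 = 43.04 rad/s, so P_max = T_max·ω = 1.340×10^5 W.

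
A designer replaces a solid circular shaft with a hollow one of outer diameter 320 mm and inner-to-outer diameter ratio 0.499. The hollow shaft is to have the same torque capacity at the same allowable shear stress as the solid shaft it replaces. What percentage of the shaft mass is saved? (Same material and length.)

21.6 %

Equal τ_max and T ⇒ the solid shaft needs d_s³ = d_o³(1−k⁴), so d_s = 320·(1−0.499⁴)^(1/3) = 313.2 mm.
Area ratio A_h/A_s = d_o²(1−k²)/d_s² = (1−k²)/(1−k⁴)^(2/3) = 0.7837.
Mass saving = 1 − 0.7837 = 21.6 %.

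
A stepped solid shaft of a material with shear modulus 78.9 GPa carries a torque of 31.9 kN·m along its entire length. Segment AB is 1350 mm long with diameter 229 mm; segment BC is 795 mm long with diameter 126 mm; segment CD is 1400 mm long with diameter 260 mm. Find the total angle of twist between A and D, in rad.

0.0163 rad

J_AB = π(0.229)⁴/32 = 2.70×10^-4 m⁴; J_BC = π(0.126)⁴/32 = 2.47×10^-5 m⁴; J_CD = π(0.260)⁴/32 = 4.49×10^-4 m⁴.
θ = (T/G)·Σ L_i/J_i = (31900/78.9×10⁹)·(1.35/2.70×10^-4 + 0.795/2.47×10^-5 + 1.40/4.49×10^-4) = 0.01627 rad.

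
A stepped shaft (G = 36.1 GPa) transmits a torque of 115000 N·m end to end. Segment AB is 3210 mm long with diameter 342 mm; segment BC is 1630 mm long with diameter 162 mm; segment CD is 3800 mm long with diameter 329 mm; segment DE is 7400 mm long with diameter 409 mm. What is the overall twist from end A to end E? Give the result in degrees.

J_AB = π(0.342)⁴/32 = 1.34×10^-3 m⁴; J_BC = π(0.162)⁴/32 = 6.76×10^-5 m⁴; J_CD = π(0.329)⁴/32 = 1.15×10^-3 m⁴; J_DE = π(0.409)⁴/32 = 2.75×10^-3 m⁴.
θ = (T/G)·Σ L_i/J_i = (115000/36.1×10⁹)·(3.21/1.34×10^-3 + 1.63/6.76×10^-5 + 3.80/1.15×10^-3 + 7.40/2.75×10^-3) = 0.1035 rad.

5.93°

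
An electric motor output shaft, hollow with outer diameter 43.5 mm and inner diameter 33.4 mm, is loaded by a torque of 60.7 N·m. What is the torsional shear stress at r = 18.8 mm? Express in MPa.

4.98 MPa

J = π(d_o⁴ − d_i⁴)/32 = π(0.0435⁴ − 0.0334⁴)/32 = 2.293×10^-7 m⁴.
Shear stress varies linearly with radius: τ = T·r/J = 60.70 × 0.0188 / 2.293×10^-7 = 4.976×10^6 Pa.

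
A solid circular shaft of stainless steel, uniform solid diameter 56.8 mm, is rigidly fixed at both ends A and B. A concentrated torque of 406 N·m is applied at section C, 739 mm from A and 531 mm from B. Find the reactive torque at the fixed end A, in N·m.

170 N·m

With uniform GJ and both ends fixed, compatibility θ_AC = θ_CB gives T_A·a = T_B·b, together with T_A + T_B = T₀.
T_A = T₀·b/(a+b) = 406.0·531/1270 = 169.8 N·m; T_B = 236.2 N·m.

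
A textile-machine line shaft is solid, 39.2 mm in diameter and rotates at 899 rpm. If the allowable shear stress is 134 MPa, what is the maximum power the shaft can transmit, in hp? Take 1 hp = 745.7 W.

200 hp

J = πd⁴/32 = π(0.0392)⁴/32 = 2.318×10^-7 m⁴.
T_max = τ_allow·J/r = 1.34×10^8 × 2.318×10^-7 / 0.0196 = 1585 N·m.
ω = 2π·899/60 = 94.14 rad/s, so P_max = T_max·ω = 1.492×10^5 W.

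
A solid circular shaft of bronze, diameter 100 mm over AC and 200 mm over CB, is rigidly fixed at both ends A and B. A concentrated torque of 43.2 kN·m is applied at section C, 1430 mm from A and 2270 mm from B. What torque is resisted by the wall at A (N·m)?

Compatibility: T_A·a/J_AC = T_B·b/J_CB with T_A + T_B = T₀.
J_AC = 9.82×10^-6 m⁴, J_CB = 1.57×10^-4 m⁴, so T_A = T₀·(J_AC/a)/((J_AC/a)+(J_CB/b)) = 3899 N·m, T_B = 39300 N·m.

3900 N·m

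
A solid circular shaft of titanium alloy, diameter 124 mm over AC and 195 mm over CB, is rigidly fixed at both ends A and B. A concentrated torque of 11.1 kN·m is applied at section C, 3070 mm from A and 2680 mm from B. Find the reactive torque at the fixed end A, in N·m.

1390 N·m

Compatibility: T_A·a/J_AC = T_B·b/J_CB with T_A + T_B = T₀.
J_AC = 2.32×10^-5 m⁴, J_CB = 1.42×10^-4 m⁴, so T_A = T₀·(J_AC/a)/((J_AC/a)+(J_CB/b)) = 1387 N·m, T_B = 9713 N·m.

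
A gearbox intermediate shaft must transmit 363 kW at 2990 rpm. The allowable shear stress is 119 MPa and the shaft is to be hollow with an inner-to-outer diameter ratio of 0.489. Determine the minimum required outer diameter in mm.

37.5 mm

ω = 2π·2990/60 = 313.1 rad/s, so T = P/ω = 363×10³ / 313.1 = 1159 N·m.
For a hollow shaft with d_i/d_o = 0.489: τ_max = 16T/(π d_o³ (1−k⁴)), so d_o = [16T/(π τ_allow (1−k⁴))]^(1/3) = [16·1159/(π·1.19×10^8·0.9428)]^(1/3) = 0.03747 m.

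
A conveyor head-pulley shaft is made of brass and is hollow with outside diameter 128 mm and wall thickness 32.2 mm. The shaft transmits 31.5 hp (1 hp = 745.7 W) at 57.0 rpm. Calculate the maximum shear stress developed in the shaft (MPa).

10.2 MPa

ω = 2π·57.0/60 = 5.969 rad/s, so T = P/ω = 31.5×745.7 / 5.969 = 3935 N·m.
J = π(d_o⁴ − d_i⁴)/32 = π(0.128⁴ − 0.0636⁴)/32 = 2.475×10^-5 m⁴.
τ_max = T·r/J = 3935 × 0.0640 / 2.475×10^-5 = 1.018×10^7 Pa.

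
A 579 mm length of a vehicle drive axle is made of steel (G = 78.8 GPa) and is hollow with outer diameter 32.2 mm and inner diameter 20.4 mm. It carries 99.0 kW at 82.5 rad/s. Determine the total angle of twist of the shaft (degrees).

ω = 82.5 rad/s, so T = P/ω = 99.0×10³ / 82.50 = 1200 N·m.
J = π(d_o⁴ − d_i⁴)/32 = π(0.0322⁴ − 0.0204⁴)/32 = 8.854×10^-8 m⁴.
θ = T·L/(G·J) = 1200 × 0.579 / (78.8×10⁹ × 8.854×10^-8) = 0.09959 rad.

5.71°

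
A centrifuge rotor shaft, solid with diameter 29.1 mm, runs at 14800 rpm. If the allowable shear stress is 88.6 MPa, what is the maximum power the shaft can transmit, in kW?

664 kW

J = πd⁴/32 = π(0.0291)⁴/32 = 7.040×10^-8 m⁴.
T_max = τ_allow·J/r = 8.86×10^7 × 7.040×10^-8 / 0.0146 = 428.7 N·m.
ω = 2π·14800/60 = 1550 rad/s, so P_max = T_max·ω = 6.644×10^5 W.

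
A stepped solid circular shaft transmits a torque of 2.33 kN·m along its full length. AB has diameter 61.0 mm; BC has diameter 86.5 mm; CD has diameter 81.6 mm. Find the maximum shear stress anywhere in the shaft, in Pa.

5.23e7 Pa

Under the same torque, τ_max = 16T/(πd³) is largest where d is smallest — segment AB (d = 61.0 mm).
τ_max = 16·2330/(π·(0.0610)³) = 5.228×10^7 Pa.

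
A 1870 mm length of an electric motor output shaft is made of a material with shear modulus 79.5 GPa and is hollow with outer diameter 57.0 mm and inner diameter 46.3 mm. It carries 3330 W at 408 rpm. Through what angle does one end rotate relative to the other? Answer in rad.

ω = 2π·408/60 = 42.73 rad/s, so T = P/ω = 3330 / 42.73 = 77.94 N·m.
J = π(d_o⁴ − d_i⁴)/32 = π(0.0570⁴ − 0.0463⁴)/32 = 5.852×10^-7 m⁴.
θ = T·L/(G·J) = 77.94 × 1.87 / (79.5×10⁹ × 5.852×10^-7) = 3.133×10^-3 rad.

0.00313 rad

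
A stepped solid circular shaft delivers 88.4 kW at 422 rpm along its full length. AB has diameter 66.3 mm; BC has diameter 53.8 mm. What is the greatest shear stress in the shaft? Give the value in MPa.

65.4 MPa

ω = 2π·422/60 = 44.19 rad/s, so T = P/ω = 88.4×10³ / 44.19 = 2000 N·m.
Under the same torque, τ_max = 16T/(πd³) is largest where d is smallest — segment BC (d = 53.8 mm).
τ_max = 16·2000/(π·(0.0538)³) = 6.542×10^7 Pa.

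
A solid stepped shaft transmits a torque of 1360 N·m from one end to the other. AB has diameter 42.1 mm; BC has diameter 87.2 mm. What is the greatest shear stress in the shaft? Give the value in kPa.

Under the same torque, τ_max = 16T/(πd³) is largest where d is smallest — segment AB (d = 42.1 mm).
τ_max = 16·1360/(π·(0.0421)³) = 9.282×10^7 Pa.

92800 kPa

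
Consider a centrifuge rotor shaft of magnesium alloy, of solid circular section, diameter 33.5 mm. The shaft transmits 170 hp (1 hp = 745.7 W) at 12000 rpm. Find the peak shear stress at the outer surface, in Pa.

1.37e7 Pa

ω = 2π·12000/60 = 1257 rad/s, so T = P/ω = 170×745.7 / 1257 = 100.9 N·m.
J = πd⁴/32 = π(0.0335)⁴/32 = 1.236×10^-7 m⁴.
τ_max = T·r/J = 100.9 × 0.0168 / 1.236×10^-7 = 1.367×10^7 Pa.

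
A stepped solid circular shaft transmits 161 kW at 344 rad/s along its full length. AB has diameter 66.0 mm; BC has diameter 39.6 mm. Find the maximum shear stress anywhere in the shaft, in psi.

5570 psi

ω = 344 rad/s, so T = P/ω = 161×10³ / 344.0 = 468.0 N·m.
Under the same torque, τ_max = 16T/(πd³) is largest where d is smallest — segment BC (d = 39.6 mm).
τ_max = 16·468.0/(π·(0.0396)³) = 3.838×10^7 Pa.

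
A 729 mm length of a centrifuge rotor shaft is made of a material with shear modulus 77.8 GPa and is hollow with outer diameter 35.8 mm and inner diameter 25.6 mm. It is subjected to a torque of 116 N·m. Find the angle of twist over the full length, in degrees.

0.523°

J = π(d_o⁴ − d_i⁴)/32 = π(0.0358⁴ − 0.0256⁴)/32 = 1.191×10^-7 m⁴.
θ = T·L/(G·J) = 116.0 × 0.729 / (77.8×10⁹ × 1.191×10^-7) = 9.127×10^-3 rad.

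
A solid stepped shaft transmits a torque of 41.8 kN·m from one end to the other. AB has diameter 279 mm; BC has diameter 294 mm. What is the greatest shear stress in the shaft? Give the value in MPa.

9.80 MPa

Under the same torque, τ_max = 16T/(πd³) is largest where d is smallest — segment AB (d = 279 mm).
τ_max = 16·41800/(π·(0.279)³) = 9.802×10^6 Pa.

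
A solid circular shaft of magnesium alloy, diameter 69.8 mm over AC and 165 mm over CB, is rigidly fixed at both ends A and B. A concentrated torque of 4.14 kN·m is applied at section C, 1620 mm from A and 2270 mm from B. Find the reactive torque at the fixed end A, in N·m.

178 N·m

Compatibility: T_A·a/J_AC = T_B·b/J_CB with T_A + T_B = T₀.
J_AC = 2.33×10^-6 m⁴, J_CB = 7.28×10^-5 m⁴, so T_A = T₀·(J_AC/a)/((J_AC/a)+(J_CB/b)) = 177.8 N·m, T_B = 3962 N·m.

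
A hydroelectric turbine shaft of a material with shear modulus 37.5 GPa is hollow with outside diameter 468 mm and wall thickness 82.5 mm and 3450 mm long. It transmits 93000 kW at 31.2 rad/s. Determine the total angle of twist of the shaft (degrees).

4.05°

ω = 31.2 rad/s, so T = P/ω = 93000×10³ / 31.20 = 2.981e6 N·m.
J = π(d_o⁴ − d_i⁴)/32 = π(0.468⁴ − 0.303⁴)/32 = 3.882×10^-3 m⁴.
θ = T·L/(G·J) = 2.981e6 × 3.45 / (37.5×10⁹ × 3.882×10^-3) = 0.07064 rad.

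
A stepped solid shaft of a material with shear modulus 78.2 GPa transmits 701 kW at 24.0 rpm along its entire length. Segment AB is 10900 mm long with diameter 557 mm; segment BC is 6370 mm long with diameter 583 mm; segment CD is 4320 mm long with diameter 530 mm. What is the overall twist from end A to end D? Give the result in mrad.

ω = 2π·24.0/60 = 2.513 rad/s, so T = P/ω = 701×10³ / 2.513 = 278900 N·m.
J_AB = π(0.557)⁴/32 = 9.45×10^-3 m⁴; J_BC = π(0.583)⁴/32 = 0.0113 m⁴; J_CD = π(0.530)⁴/32 = 7.75×10^-3 m⁴.
θ = (T/G)·Σ L_i/J_i = (278900/78.2×10⁹)·(10.9/9.45×10^-3 + 6.37/0.0113 + 4.32/7.75×10^-3) = 8.106×10^-3 rad.

8.11 mrad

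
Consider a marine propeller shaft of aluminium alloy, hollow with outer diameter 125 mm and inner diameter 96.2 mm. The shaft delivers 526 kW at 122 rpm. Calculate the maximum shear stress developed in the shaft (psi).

ω = 2π·122/60 = 12.78 rad/s, so T = P/ω = 526×10³ / 12.78 = 41170 N·m.
J = π(d_o⁴ − d_i⁴)/32 = π(0.125⁴ − 0.0962⁴)/32 = 1.556×10^-5 m⁴.
τ_max = T·r/J = 41170 × 0.0625 / 1.556×10^-5 = 1.654×10^8 Pa.

24000 psi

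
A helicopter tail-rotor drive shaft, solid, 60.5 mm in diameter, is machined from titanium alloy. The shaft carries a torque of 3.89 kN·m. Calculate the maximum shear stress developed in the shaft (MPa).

89.5 MPa

J = πd⁴/32 = π(0.0605)⁴/32 = 1.315×10^-6 m⁴.
τ_max = T·r/J = 3890 × 0.0302 / 1.315×10^-6 = 8.947×10^7 Pa.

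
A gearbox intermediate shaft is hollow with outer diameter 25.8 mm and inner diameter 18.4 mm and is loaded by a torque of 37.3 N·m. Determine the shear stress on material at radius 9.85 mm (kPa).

J = π(d_o⁴ − d_i⁴)/32 = π(0.0258⁴ − 0.0184⁴)/32 = 3.225×10^-8 m⁴.
Shear stress varies linearly with radius: τ = T·r/J = 37.30 × 0.00985 / 3.225×10^-8 = 1.139×10^7 Pa.

11400 kPa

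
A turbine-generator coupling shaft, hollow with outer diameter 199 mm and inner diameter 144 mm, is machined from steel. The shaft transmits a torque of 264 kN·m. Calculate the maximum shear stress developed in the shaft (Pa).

2.35e8 Pa

J = π(d_o⁴ − d_i⁴)/32 = π(0.199⁴ − 0.144⁴)/32 = 1.117×10^-4 m⁴.
τ_max = T·r/J = 264000 × 0.0995 / 1.117×10^-4 = 2.351×10^8 Pa.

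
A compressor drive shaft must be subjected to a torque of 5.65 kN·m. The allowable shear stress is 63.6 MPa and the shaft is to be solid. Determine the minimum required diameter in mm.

For a solid shaft τ_max = 16T/(πd³), so d = (16T/(π τ_allow))^(1/3) = (16·5650/(π·6.36×10^7))^(1/3) = 0.07677 m.

76.8 mm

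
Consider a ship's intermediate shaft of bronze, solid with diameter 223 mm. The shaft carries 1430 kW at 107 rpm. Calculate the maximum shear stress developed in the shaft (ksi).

8.50 ksi

ω = 2π·107/60 = 11.21 rad/s, so T = P/ω = 1430×10³ / 11.21 = 127600 N·m.
J = πd⁴/32 = π(0.223)⁴/32 = 2.428×10^-4 m⁴.
τ_max = T·r/J = 127600 × 0.112 / 2.428×10^-4 = 5.861×10^7 Pa.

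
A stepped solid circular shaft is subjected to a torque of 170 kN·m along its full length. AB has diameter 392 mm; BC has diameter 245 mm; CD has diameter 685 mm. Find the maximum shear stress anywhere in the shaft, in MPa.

58.9 MPa

Under the same torque, τ_max = 16T/(πd³) is largest where d is smallest — segment BC (d = 245 mm).
τ_max = 16·170000/(π·(0.245)³) = 5.887×10^7 Pa.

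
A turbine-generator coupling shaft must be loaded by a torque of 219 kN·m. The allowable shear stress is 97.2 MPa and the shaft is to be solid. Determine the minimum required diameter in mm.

226 mm

For a solid shaft τ_max = 16T/(πd³), so d = (16T/(π τ_allow))^(1/3) = (16·219000/(π·9.72×10^7))^(1/3) = 0.2256 m.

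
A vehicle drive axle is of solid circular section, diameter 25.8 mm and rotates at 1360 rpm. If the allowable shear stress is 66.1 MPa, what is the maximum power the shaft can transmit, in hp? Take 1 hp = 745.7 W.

J = πd⁴/32 = π(0.0258)⁴/32 = 4.350×10^-8 m⁴.
T_max = τ_allow·J/r = 6.61×10^7 × 4.350×10^-8 / 0.0129 = 222.9 N·m.
ω = 2π·1360/60 = 142.4 rad/s, so P_max = T_max·ω = 3.174×10^4 W.

42.6 hp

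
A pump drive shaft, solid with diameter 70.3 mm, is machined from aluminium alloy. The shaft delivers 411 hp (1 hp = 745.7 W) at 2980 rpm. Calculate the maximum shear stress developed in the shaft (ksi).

2.09 ksi

ω = 2π·2980/60 = 312.1 rad/s, so T = P/ω = 411×745.7 / 312.1 = 982.1 N·m.
J = πd⁴/32 = π(0.0703)⁴/32 = 2.398×10^-6 m⁴.
τ_max = T·r/J = 982.1 × 0.0352 / 2.398×10^-6 = 1.440×10^7 Pa.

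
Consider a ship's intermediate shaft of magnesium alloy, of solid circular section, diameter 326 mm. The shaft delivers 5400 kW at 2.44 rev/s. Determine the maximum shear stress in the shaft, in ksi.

ω = 2π·2.44 = 15.33 rad/s, so T = P/ω = 5400×10³ / 15.33 = 352200 N·m.
J = πd⁴/32 = π(0.326)⁴/32 = 1.109×10^-3 m⁴.
τ_max = T·r/J = 352200 × 0.163 / 1.109×10^-3 = 5.178×10^7 Pa.

7.51 ksi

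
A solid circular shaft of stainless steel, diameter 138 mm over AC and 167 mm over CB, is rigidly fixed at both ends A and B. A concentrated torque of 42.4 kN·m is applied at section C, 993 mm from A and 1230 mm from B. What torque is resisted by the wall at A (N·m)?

Compatibility: T_A·a/J_AC = T_B·b/J_CB with T_A + T_B = T₀.
J_AC = 3.56×10^-5 m⁴, J_CB = 7.64×10^-5 m⁴, so T_A = T₀·(J_AC/a)/((J_AC/a)+(J_CB/b)) = 15520 N·m, T_B = 26880 N·m.

15500 N·m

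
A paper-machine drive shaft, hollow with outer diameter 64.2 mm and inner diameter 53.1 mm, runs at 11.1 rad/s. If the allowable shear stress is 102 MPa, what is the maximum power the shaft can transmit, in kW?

31.3 kW

J = π(d_o⁴ − d_i⁴)/32 = π(0.0642⁴ − 0.0531⁴)/32 = 8.873×10^-7 m⁴.
T_max = τ_allow·J/r = 1.02×10^8 × 8.873×10^-7 / 0.0321 = 2819 N·m.
ω = 11.1 rad/s, so P_max = T_max·ω = 3.130×10^4 W.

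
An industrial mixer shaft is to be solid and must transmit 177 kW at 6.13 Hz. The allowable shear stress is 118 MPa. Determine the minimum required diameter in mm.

ω = 2π·6.13 = 38.52 rad/s, so T = P/ω = 177×10³ / 38.52 = 4596 N·m.
For a solid shaft τ_max = 16T/(πd³), so d = (16T/(π τ_allow))^(1/3) = (16·4596/(π·1.18×10^8))^(1/3) = 0.05832 m.

58.3 mm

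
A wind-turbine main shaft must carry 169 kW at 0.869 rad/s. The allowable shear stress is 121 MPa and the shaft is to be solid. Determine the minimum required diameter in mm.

202 mm

ω = 0.869 rad/s, so T = P/ω = 169×10³ / 0.8690 = 194500 N·m.
For a solid shaft τ_max = 16T/(πd³), so d = (16T/(π τ_allow))^(1/3) = (16·194500/(π·1.21×10^8))^(1/3) = 0.2015 m.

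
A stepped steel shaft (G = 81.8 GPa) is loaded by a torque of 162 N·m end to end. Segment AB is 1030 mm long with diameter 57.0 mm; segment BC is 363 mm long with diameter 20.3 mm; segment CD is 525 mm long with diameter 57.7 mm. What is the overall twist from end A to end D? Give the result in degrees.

2.64°

J_AB = π(0.0570)⁴/32 = 1.04×10^-6 m⁴; J_BC = π(0.0203)⁴/32 = 1.67×10^-8 m⁴; J_CD = π(0.0577)⁴/32 = 1.09×10^-6 m⁴.
θ = (T/G)·Σ L_i/J_i = (162.0/81.8×10⁹)·(1.03/1.04×10^-6 + 0.363/1.67×10^-8 + 0.525/1.09×10^-6) = 0.04604 rad.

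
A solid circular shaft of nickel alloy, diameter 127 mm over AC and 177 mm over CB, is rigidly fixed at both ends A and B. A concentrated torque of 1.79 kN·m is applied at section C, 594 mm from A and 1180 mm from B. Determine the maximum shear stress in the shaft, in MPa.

1.54 MPa

Compatibility: T_A·a/J_AC = T_B·b/J_CB with T_A + T_B = T₀.
J_AC = 2.55×10^-5 m⁴, J_CB = 9.64×10^-5 m⁴, so T_A = T₀·(J_AC/a)/((J_AC/a)+(J_CB/b)) = 617.4 N·m, T_B = 1173 N·m.
τ in each portion: τ_AC = 1.54×10^6 Pa, τ_CB = 1.08×10^6 Pa; maximum is in AC.
τ_max = T_AC·r/J = 617.4·0.0635/2.55×10^-5 = 1.535×10^6 Pa.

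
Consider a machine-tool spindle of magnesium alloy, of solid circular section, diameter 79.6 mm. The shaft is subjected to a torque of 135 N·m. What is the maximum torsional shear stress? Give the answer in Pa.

J = πd⁴/32 = π(0.0796)⁴/32 = 3.941×10^-6 m⁴.
τ_max = T·r/J = 135.0 × 0.0398 / 3.941×10^-6 = 1.363×10^6 Pa.

1.36e6 Pa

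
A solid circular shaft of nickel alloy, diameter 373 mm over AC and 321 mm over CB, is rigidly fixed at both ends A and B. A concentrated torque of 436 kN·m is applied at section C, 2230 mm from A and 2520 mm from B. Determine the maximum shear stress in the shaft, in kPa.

28800 kPa

Compatibility: T_A·a/J_AC = T_B·b/J_CB with T_A + T_B = T₀.
J_AC = 1.90×10^-3 m⁴, J_CB = 1.04×10^-3 m⁴, so T_A = T₀·(J_AC/a)/((J_AC/a)+(J_CB/b)) = 293500 N·m, T_B = 142500 N·m.
τ in each portion: τ_AC = 2.88×10^7 Pa, τ_CB = 2.19×10^7 Pa; maximum is in AC.
τ_max = T_AC·r/J = 293500·0.186/1.90×10^-3 = 2.881×10^7 Pa.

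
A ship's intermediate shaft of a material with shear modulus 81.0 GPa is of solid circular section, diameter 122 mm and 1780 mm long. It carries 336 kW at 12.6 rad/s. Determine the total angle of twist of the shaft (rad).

0.0269 rad

ω = 12.6 rad/s, so T = P/ω = 336×10³ / 12.60 = 26670 N·m.
J = πd⁴/32 = π(0.122)⁴/32 = 2.175×10^-5 m⁴.
θ = T·L/(G·J) = 26670 × 1.78 / (81.0×10⁹ × 2.175×10^-5) = 0.02694 rad.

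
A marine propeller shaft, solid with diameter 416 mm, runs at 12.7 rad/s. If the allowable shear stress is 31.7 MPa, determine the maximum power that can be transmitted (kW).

J = πd⁴/32 = π(0.416)⁴/32 = 2.940×10^-3 m⁴.
T_max = τ_allow·J/r = 3.17×10^7 × 2.940×10^-3 / 0.208 = 448100 N·m.
ω = 12.7 rad/s, so P_max = T_max·ω = 5.691×10^6 W.

5690 kW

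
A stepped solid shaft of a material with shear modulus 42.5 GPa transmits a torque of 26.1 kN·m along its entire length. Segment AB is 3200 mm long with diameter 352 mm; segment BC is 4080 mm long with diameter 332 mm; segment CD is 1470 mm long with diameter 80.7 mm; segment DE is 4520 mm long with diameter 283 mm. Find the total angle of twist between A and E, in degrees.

J_AB = π(0.352)⁴/32 = 1.51×10^-3 m⁴; J_BC = π(0.332)⁴/32 = 1.19×10^-3 m⁴; J_CD = π(0.0807)⁴/32 = 4.16×10^-6 m⁴; J_DE = π(0.283)⁴/32 = 6.30×10^-4 m⁴.
θ = (T/G)·Σ L_i/J_i = (26100/42.5×10⁹)·(3.20/1.51×10^-3 + 4.08/1.19×10^-3 + 1.47/4.16×10^-6 + 4.52/6.30×10^-4) = 0.2246 rad.

12.9°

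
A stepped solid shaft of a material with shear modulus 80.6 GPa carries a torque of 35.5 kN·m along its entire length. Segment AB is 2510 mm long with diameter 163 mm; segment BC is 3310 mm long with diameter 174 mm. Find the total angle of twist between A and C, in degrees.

J_AB = π(0.163)⁴/32 = 6.93×10^-5 m⁴; J_BC = π(0.174)⁴/32 = 9.00×10^-5 m⁴.
θ = (T/G)·Σ L_i/J_i = (35500/80.6×10⁹)·(2.51/6.93×10^-5 + 3.31/9.00×10^-5) = 0.03215 rad.

1.84°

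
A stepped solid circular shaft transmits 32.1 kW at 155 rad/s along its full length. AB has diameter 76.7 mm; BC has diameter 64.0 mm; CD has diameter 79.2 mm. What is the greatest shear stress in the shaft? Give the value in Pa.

ω = 155 rad/s, so T = P/ω = 32.1×10³ / 155.0 = 207.1 N·m.
Under the same torque, τ_max = 16T/(πd³) is largest where d is smallest — segment BC (d = 64.0 mm).
τ_max = 16·207.1/(π·(0.0640)³) = 4.023×10^6 Pa.

4.02e6 Pa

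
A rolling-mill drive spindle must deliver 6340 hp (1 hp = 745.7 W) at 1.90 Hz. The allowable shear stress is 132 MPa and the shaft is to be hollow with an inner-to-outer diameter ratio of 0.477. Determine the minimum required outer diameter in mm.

253 mm

ω = 2π·1.90 = 11.94 rad/s, so T = P/ω = 6340×745.7 / 11.94 = 396000 N·m.
For a hollow shaft with d_i/d_o = 0.477: τ_max = 16T/(π d_o³ (1−k⁴)), so d_o = [16T/(π τ_allow (1−k⁴))]^(1/3) = [16·396000/(π·1.32×10^8·0.9482)]^(1/3) = 0.2526 m.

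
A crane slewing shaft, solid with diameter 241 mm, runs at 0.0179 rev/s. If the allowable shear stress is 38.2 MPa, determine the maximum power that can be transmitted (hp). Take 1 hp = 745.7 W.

15.8 hp

J = πd⁴/32 = π(0.241)⁴/32 = 3.312×10^-4 m⁴.
T_max = τ_allow·J/r = 3.82×10^7 × 3.312×10^-4 / 0.120 = 105000 N·m.
ω = 2π·0.0179 = 0.1125 rad/s, so P_max = T_max·ω = 1.181×10^4 W.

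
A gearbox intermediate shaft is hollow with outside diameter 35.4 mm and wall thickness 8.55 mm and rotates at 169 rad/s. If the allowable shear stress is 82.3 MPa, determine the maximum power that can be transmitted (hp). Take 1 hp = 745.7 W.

J = π(d_o⁴ − d_i⁴)/32 = π(0.0354⁴ − 0.0183⁴)/32 = 1.432×10^-7 m⁴.
T_max = τ_allow·J/r = 8.23×10^7 × 1.432×10^-7 / 0.0177 = 665.7 N·m.
ω = 169 rad/s, so P_max = T_max·ω = 1.125×10^5 W.

151 hp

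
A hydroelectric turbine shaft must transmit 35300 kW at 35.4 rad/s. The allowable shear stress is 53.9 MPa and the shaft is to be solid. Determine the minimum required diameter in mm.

455 mm

ω = 35.4 rad/s, so T = P/ω = 35300×10³ / 35.40 = 997200 N·m.
For a solid shaft τ_max = 16T/(πd³), so d = (16T/(π τ_allow))^(1/3) = (16·997200/(π·5.39×10^7))^(1/3) = 0.4550 m.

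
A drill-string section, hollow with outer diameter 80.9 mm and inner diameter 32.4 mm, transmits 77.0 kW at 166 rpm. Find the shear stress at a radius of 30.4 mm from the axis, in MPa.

ω = 2π·166/60 = 17.38 rad/s, so T = P/ω = 77.0×10³ / 17.38 = 4429 N·m.
J = π(d_o⁴ − d_i⁴)/32 = π(0.0809⁴ − 0.0324⁴)/32 = 4.097×10^-6 m⁴.
Shear stress varies linearly with radius: τ = T·r/J = 4429 × 0.0304 / 4.097×10^-6 = 3.287×10^7 Pa.

32.9 MPa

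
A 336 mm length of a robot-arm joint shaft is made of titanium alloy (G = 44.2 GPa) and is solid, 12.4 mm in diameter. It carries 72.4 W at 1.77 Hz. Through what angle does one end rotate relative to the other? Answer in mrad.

21.3 mrad

ω = 2π·1.77 = 11.12 rad/s, so T = P/ω = 72.4 / 11.12 = 6.510 N·m.
J = πd⁴/32 = π(0.0124)⁴/32 = 2.321×10^-9 m⁴.
θ = T·L/(G·J) = 6.510 × 0.336 / (44.2×10⁹ × 2.321×10^-9) = 0.02132 rad.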